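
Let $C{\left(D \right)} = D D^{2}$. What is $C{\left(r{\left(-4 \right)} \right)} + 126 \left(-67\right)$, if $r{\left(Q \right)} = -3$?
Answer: $-8469$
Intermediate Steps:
$C{\left(D \right)} = D^{3}$
$C{\left(r{\left(-4 \right)} \right)} + 126 \left(-67\right) = \left(-3\right)^{3} + 126 \left(-67\right) = -27 - 8442 = -8469$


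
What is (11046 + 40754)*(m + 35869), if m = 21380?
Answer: 2965498200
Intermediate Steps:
(11046 + 40754)*(m + 35869) = (11046 + 40754)*(21380 + 35869) = 51800*57249 = 2965498200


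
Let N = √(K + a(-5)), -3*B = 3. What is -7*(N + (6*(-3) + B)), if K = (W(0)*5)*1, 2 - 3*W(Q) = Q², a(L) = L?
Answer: 133 - 7*I*√15/3 ≈ 133.0 - 9.037*I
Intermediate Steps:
B = -1 (B = -⅓*3 = -1)
W(Q) = ⅔ - Q²/3
K = 10/3 (K = ((⅔ - ⅓*0²)*5)*1 = ((⅔ - ⅓*0)*5)*1 = ((⅔ + 0)*5)*1 = ((⅔)*5)*1 = (10/3)*1 = 10/3 ≈ 3.3333)
N = I*√15/3 (N = √(10/3 - 5) = √(-5/3) = I*√15/3 ≈ 1.291*I)
-7*(N + (6*(-3) + B)) = -7*(I*√15/3 + (6*(-3) - 1)) = -7*(I*√15/3 + (-18 - 1)) = -7*(I*√15/3 - 19) = -7*(-19 + I*√15/3) = 133 - 7*I*√15/3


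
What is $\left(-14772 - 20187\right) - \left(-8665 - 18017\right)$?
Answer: $-8277$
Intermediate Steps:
$\left(-14772 - 20187\right) - \left(-8665 - 18017\right) = \left(-14772 - 20187\right) - -26682 = -34959 + 26682 = -8277$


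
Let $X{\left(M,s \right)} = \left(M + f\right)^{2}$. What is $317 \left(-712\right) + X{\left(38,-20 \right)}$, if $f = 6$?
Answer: $-223768$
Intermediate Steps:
$X{\left(M,s \right)} = \left(6 + M\right)^{2}$ ($X{\left(M,s \right)} = \left(M + 6\right)^{2} = \left(6 + M\right)^{2}$)
$317 \left(-712\right) + X{\left(38,-20 \right)} = 317 \left(-712\right) + \left(6 + 38\right)^{2} = -225704 + 44^{2} = -225704 + 1936 = -223768$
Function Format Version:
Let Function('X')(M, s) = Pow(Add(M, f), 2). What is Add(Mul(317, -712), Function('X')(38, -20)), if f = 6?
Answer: -223768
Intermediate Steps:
Function('X')(M, s) = Pow(Add(6, M), 2) (Function('X')(M, s) = Pow(Add(M, 6), 2) = Pow(Add(6, M), 2))
Add(Mul(317, -712), Function('X')(38, -20)) = Add(Mul(317, -712), Pow(Add(6, 38), 2)) = Add(-225704, Pow(44, 2)) = Add(-225704, 1936) = -223768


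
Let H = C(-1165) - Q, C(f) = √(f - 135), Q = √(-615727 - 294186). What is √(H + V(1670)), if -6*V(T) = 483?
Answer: √(-322 - 4*I*√909913 + 40*I*√13)/2 ≈ 20.504 - 22.381*I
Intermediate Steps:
Q = I*√909913 (Q = √(-909913) = I*√909913 ≈ 953.89*I)
V(T) = -161/2 (V(T) = -⅙*483 = -161/2)
C(f) = √(-135 + f)
H = -I*√909913 + 10*I*√13 (H = √(-135 - 1165) - I*√909913 = √(-1300) - I*√909913 = 10*I*√13 - I*√909913 = -I*√909913 + 10*I*√13 ≈ -917.84*I)
√(H + V(1670)) = √(I*(-√909913 + 10*√13) - 161/2) = √(-161/2 + I*(-√909913 + 10*√13))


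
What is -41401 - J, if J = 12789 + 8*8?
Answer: -54254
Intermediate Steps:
J = 12853 (J = 12789 + 64 = 12853)
-41401 - J = -41401 - 1*12853 = -41401 - 12853 = -54254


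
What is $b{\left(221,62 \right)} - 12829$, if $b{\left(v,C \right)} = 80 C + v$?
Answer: $-7648$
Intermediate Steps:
$b{\left(v,C \right)} = v + 80 C$
$b{\left(221,62 \right)} - 12829 = \left(221 + 80 \cdot 62\right) - 12829 = \left(221 + 4960\right) - 12829 = 5181 - 12829 = -7648$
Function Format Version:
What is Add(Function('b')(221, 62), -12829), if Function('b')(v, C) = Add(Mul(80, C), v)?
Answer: -7648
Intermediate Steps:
Function('b')(v, C) = Add(v, Mul(80, C))
Add(Function('b')(221, 62), -12829) = Add(Add(221, Mul(80, 62)), -12829) = Add(Add(221, 4960), -12829) = Add(5181, -12829) = -7648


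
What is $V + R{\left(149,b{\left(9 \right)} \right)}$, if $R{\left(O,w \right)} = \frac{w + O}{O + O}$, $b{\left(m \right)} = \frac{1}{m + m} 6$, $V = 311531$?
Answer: $\frac{139254581}{447} \approx 3.1153 \cdot 10^{5}$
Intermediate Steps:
$b{\left(m \right)} = \frac{3}{m}$ ($b{\left(m \right)} = \frac{1}{2 m} 6 = \frac{3}{m}$)
$R{\left(O,w \right)} = \frac{O + w}{2 O}$
$V + R{\left(149,b{\left(9 \right)} \right)} = 311531 + \frac{149 + \frac{3}{9}}{2 \cdot 149} = 311531 + \frac{1}{2} \cdot \frac{1}{149} \left(149 + 3 \cdot \frac{1}{9}\right) = 311531 + \frac{1}{2} \cdot \frac{1}{149} \left(149 + \frac{1}{3}\right) = 311531 + \frac{1}{2} \cdot \frac{1}{149} \cdot \frac{448}{3} = 311531 + \frac{224}{447} = \frac{139254581}{447}$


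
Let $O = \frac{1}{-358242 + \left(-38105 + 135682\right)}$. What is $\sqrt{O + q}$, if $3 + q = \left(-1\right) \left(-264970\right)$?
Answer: $\frac{\sqrt{18003511963370910}}{260665} \approx 514.75$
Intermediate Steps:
$O = - \frac{1}{260665}$ ($O = \frac{1}{-358242 + 97577} = \frac{1}{-260665} = - \frac{1}{260665} \approx -3.8363 \cdot 10^{-6}$)
$q = 264967$ ($q = -3 - -264970 = -3 + 264970 = 264967$)
$\sqrt{O + q} = \sqrt{- \frac{1}{260665} + 264967} = \sqrt{\frac{69067623054}{260665}} = \frac{\sqrt{18003511963370910}}{260665}$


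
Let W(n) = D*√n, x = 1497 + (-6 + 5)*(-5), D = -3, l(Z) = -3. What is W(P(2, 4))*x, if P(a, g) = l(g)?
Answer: -4506*I*√3 ≈ -7804.6*I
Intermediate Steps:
P(a, g) = -3
x = 1502 (x = 1497 - 1*(-5) = 1497 + 5 = 1502)
W(n) = -3*√n
W(P(2, 4))*x = -3*I*√3*1502 = -4506*I*√3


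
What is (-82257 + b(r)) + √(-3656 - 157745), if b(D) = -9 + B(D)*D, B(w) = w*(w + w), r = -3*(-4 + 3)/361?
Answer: -3870276446292/47045881 + I*√161401 ≈ -82266.0 + 401.75*I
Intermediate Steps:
r = 3/361 (r = -3*(-1)*(1/361) = 3*(1/361) = 3/361 ≈ 0.0083102)
B(w) = 2*w² (B(w) = w*(2*w) = 2*w²)
b(D) = -9 + 2*D³ (b(D) = -9 + (2*D²)*D = -9 + 2*D³)
(-82257 + b(r)) + √(-3656 - 157745) = (-82257 + (-9 + 2*(3/361)³)) + √(-3656 - 157745) = (-82257 + (-9 + 2*(27/47045881))) + √(-161401) = (-82257 + (-9 + 54/47045881)) + I*√161401 = (-82257 - 423412875/47045881) + I*√161401 = -3870276446292/47045881 + I*√161401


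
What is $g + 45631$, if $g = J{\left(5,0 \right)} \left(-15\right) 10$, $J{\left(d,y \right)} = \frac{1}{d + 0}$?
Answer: $45601$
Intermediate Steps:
$J{\left(d,y \right)} = \frac{1}{d}$
$g = -30$ ($g = \frac{1}{5} \left(-15\right) 10 = \left(-3\right) 10 = -30$)
$g + 45631 = -30 + 45631 = 45601$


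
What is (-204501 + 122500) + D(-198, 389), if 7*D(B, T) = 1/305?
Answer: -175072134/2135 ≈ -82001.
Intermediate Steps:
D(B, T) = 1/2135 (D(B, T) = (1/7)/305 = (1/7)*(1/305) = 1/2135)
(-204501 + 122500) + D(-198, 389) = (-204501 + 122500) + 1/2135 = -82001 + 1/2135 = -175072134/2135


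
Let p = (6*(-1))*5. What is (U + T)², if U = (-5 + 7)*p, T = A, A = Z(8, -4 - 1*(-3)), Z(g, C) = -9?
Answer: 4761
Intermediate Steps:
A = -9
p = -30 (p = -6*5 = -30)
T = -9
U = -60 (U = (-5 + 7)*(-30) = 2*(-30) = -60)
(U + T)² = (-60 - 9)² = (-69)² = 4761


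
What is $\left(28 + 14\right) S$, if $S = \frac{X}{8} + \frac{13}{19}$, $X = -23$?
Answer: $- \frac{6993}{76} \approx -92.013$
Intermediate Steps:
$S = - \frac{333}{152}$ ($S = - \frac{23}{8} + \frac{13}{19} = - \frac{333}{152} \approx -2.1908$)
$\left(28 + 14\right) S = \left(28 + 14\right) \left(- \frac{333}{152}\right) = 42 \left(- \frac{333}{152}\right) = - \frac{6993}{76}$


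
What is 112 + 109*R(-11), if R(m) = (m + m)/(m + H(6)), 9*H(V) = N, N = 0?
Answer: 330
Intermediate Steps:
H(V) = 0 (H(V) = (⅑)*0 = 0)
R(m) = 2 (R(m) = (m + m)/(m + 0) = (2*m)/m = 2)
112 + 109*R(-11) = 112 + 109*2 = 112 + 218 = 330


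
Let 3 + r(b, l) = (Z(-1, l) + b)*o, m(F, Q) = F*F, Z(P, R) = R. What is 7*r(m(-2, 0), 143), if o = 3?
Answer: 3066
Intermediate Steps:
m(F, Q) = F²
r(b, l) = -3 + 3*b + 3*l (r(b, l) = -3 + (l + b)*3 = -3 + (b + l)*3 = -3 + (3*b + 3*l) = -3 + 3*b + 3*l)
7*r(m(-2, 0), 143) = 7*(-3 + 3*(-2)² + 3*143) = 7*(-3 + 3*4 + 429) = 7*(-3 + 12 + 429) = 7*438 = 3066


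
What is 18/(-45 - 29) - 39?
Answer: -1452/37 ≈ -39.243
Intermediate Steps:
18/(-45 - 29) - 39 = 18/(-74) - 39 = -1/74*18 - 39 = -9/37 - 39 = -1452/37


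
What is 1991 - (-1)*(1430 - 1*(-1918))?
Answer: 5339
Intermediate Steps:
1991 - (-1)*(1430 - 1*(-1918)) = 1991 - (-1)*(1430 + 1918) = 1991 - (-1)*3348 = 1991 - 1*(-3348) = 1991 + 3348 = 5339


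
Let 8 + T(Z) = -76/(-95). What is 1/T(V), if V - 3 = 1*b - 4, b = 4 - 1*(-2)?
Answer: -5/36 ≈ -0.13889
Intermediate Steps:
b = 6 (b = 4 + 2 = 6)
V = 5 (V = 3 + (1*6 - 4) = 3 + (6 - 4) = 3 + 2 = 5)
T(Z) = -36/5 (T(Z) = -8 - 76/(-95) = -8 - 76*(-1/95) = -8 + ⅘ = -36/5)
1/T(V) = 1/(-36/5) = -5/36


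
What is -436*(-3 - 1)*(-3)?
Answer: -5232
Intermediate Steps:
-436*(-3 - 1)*(-3) = -436*(-4*(-3)) = -436*12 = -109*48 = -5232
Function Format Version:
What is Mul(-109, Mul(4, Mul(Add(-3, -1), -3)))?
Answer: -5232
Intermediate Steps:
Mul(-109, Mul(4, Mul(Add(-3, -1), -3))) = Mul(-109, Mul(4, Mul(-4, -3))) = Mul(-109, Mul(4, 12)) = Mul(-109, 48) = -5232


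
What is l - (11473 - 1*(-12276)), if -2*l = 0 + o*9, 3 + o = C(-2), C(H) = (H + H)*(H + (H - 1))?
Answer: -47651/2 ≈ -23826.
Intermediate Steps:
C(H) = 2*H*(-1 + 2*H) (C(H) = (2*H)*(H + (-1 + H)) = (2*H)*(-1 + 2*H) = 2*H*(-1 + 2*H))
o = 17 (o = -3 + 2*(-2)*(-1 + 2*(-2)) = -3 + 2*(-2)*(-1 - 4) = -3 + 2*(-2)*(-5) = -3 + 20 = 17)
l = -153/2 (l = -(0 + 17*9)/2 = -(0 + 153)/2 = -1/2*153 = -153/2 ≈ -76.500)
l - (11473 - 1*(-12276)) = -153/2 - (11473 - 1*(-12276)) = -153/2 - (11473 + 12276) = -153/2 - 1*23749 = -153/2 - 23749 = -47651/2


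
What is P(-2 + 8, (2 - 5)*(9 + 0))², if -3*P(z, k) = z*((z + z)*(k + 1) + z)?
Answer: 374544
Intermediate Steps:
P(z, k) = -z*(z + 2*z*(1 + k))/3 (P(z, k) = -z*((z + z)*(k + 1) + z)/3 = -z*((2*z)*(1 + k) + z)/3 = -z*(2*z*(1 + k) + z)/3 = -z*(z + 2*z*(1 + k))/3)
P(-2 + 8, (2 - 5)*(9 + 0))² = ((-2 + 8)²*(-3 - 2*(2 - 5)*(9 + 0))/3)² = ((⅓)*6²*(-3 - (-6)*9))² = ((⅓)*36*(-3 - 2*(-27)))² = ((⅓)*36*(-3 + 54))² = ((⅓)*36*51)² = 612² = 374544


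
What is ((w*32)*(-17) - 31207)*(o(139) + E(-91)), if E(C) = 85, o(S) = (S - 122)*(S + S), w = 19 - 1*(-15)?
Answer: -239121133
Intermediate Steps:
w = 34 (w = 19 + 15 = 34)
o(S) = 2*S*(-122 + S) (o(S) = (-122 + S)*(2*S) = 2*S*(-122 + S))
((w*32)*(-17) - 31207)*(o(139) + E(-91)) = ((34*32)*(-17) - 31207)*(2*139*(-122 + 139) + 85) = (1088*(-17) - 31207)*(2*139*17 + 85) = (-18496 - 31207)*(4726 + 85) = -49703*4811 = -239121133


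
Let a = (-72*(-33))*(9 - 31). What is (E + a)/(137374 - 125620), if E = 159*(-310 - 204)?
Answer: -22333/1959 ≈ -11.400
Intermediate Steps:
a = -52272 (a = 2376*(-22) = -52272)
E = -81726 (E = 159*(-514) = -81726)
(E + a)/(137374 - 125620) = (-81726 - 52272)/(137374 - 125620) = -133998/11754 = -133998*1/11754 = -22333/1959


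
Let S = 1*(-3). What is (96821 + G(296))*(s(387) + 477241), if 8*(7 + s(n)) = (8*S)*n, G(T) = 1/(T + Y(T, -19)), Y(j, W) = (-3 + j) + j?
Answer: 13597690018926/295 ≈ 4.6094e+10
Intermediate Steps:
Y(j, W) = -3 + 2*j
S = -3
G(T) = 1/(-3 + 3*T) (G(T) = 1/(T + (-3 + 2*T)) = 1/(-3 + 3*T))
s(n) = -7 - 3*n (s(n) = -7 + ((8*(-3))*n)/8 = -7 + (-24*n)/8 = -7 - 3*n)
(96821 + G(296))*(s(387) + 477241) = (96821 + 1/(3*(-1 + 296)))*((-7 - 3*387) + 477241) = (96821 + (1/3)/295)*((-7 - 1161) + 477241) = (96821 + (1/3)*(1/295))*(-1168 + 477241) = (96821 + 1/885)*476073 = (85686586/885)*476073 = 13597690018926/295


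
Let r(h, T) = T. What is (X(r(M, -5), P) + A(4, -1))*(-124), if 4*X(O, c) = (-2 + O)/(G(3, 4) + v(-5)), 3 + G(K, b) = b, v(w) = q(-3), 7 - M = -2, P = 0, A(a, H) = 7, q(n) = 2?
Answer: -2387/3 ≈ -795.67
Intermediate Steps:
M = 9 (M = 7 - 1*(-2) = 7 + 2 = 9)
v(w) = 2
G(K, b) = -3 + b
X(O, c) = -⅙ + O/12 (X(O, c) = ((-2 + O)/((-3 + 4) + 2))/4 = ((-2 + O)/(1 + 2))/4 = ((-2 + O)/3)/4 = ((-2 + O)*(⅓))/4 = (-⅔ + O/3)/4 = -⅙ + O/12)
(X(r(M, -5), P) + A(4, -1))*(-124) = ((-⅙ + (1/12)*(-5)) + 7)*(-124) = ((-⅙ - 5/12) + 7)*(-124) = (-7/12 + 7)*(-124) = (77/12)*(-124) = -2387/3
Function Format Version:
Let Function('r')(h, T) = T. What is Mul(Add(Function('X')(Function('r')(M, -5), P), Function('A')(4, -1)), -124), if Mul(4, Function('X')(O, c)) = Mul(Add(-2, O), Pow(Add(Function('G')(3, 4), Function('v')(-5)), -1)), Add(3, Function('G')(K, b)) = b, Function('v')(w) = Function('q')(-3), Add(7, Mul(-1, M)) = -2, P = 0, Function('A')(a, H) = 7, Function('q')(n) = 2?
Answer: Rational(-2387, 3) ≈ -795.67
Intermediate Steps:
M = 9 (M = Add(7, Mul(-1, -2)) = Add(7, 2) = 9)
Function('v')(w) = 2
Function('G')(K, b) = Add(-3, b)
Function('X')(O, c) = Add(Rational(-1, 6), Mul(Rational(1, 12), O)) (Function('X')(O, c) = Mul(Rational(1, 4), Mul(Add(-2, O), Pow(Add(Add(-3, 4), 2), -1))) = Mul(Rational(1, 4), Mul(Add(-2, O), Pow(Add(1, 2), -1))) = Mul(Rational(1, 4), Mul(Add(-2, O), Pow(3, -1))) = Mul(Rational(1, 4), Mul(Add(-2, O), Rational(1, 3))) = Mul(Rational(1, 4), Add(Rational(-2, 3), Mul(Rational(1, 3), O))) = Add(Rational(-1, 6), Mul(Rational(1, 12), O)))
Mul(Add(Function('X')(Function('r')(M, -5), P), Function('A')(4, -1)), -124) = Mul(Add(Add(Rational(-1, 6), Mul(Rational(1, 12), -5)), 7), -124) = Mul(Add(Add(Rational(-1, 6), Rational(-5, 12)), 7), -124) = Mul(Add(Rational(-7, 12), 7), -124) = Mul(Rational(77, 12), -124) = Rational(-2387, 3)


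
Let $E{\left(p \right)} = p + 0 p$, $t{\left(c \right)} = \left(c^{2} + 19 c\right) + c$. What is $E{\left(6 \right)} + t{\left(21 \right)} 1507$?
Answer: $1297533$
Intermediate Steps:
$t{\left(c \right)} = c^{2} + 20 c$
$E{\left(p \right)} = p$ ($E{\left(p \right)} = p + 0 = p$)
$E{\left(6 \right)} + t{\left(21 \right)} 1507 = 6 + 21 \left(20 + 21\right) 1507 = 6 + 21 \cdot 41 \cdot 1507 = 6 + 861 \cdot 1507 = 6 + 1297527 = 1297533$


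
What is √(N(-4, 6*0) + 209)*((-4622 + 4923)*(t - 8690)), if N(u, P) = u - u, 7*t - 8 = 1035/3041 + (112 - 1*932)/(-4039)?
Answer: -32122959182899*√209/12282599 ≈ -3.7809e+7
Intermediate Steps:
t = 104934777/85978193 (t = 8/7 + (1035/3041 + (112 - 1*932)/(-4039))/7 = 8/7 + (1035*(1/3041) + (112 - 932)*(-1/4039))/7 = 8/7 + (1035/3041 - 820*(-1/4039))/7 = 8/7 + (1035/3041 + 820/4039)/7 = 8/7 + (⅐)*(6673985/12282599) = 8/7 + 6673985/85978193 = 104934777/85978193 ≈ 1.2205)
N(u, P) = 0
√(N(-4, 6*0) + 209)*((-4622 + 4923)*(t - 8690)) = √(0 + 209)*((-4622 + 4923)*(104934777/85978193 - 8690)) = √209*(301*(-747045562393/85978193)) = √209*(-32122959182899/12282599) = -32122959182899*√209/12282599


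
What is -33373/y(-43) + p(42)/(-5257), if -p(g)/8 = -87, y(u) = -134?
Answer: 175348597/704438 ≈ 248.92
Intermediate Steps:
p(g) = 696 (p(g) = -8*(-87) = 696)
-33373/y(-43) + p(42)/(-5257) = -33373/(-134) + 696/(-5257) = -33373*(-1/134) + 696*(-1/5257) = 33373/134 - 696/5257 = 175348597/704438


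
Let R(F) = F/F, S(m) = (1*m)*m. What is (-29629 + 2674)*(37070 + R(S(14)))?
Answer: -999248805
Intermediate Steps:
S(m) = m**2 (S(m) = m*m = m**2)
R(F) = 1
(-29629 + 2674)*(37070 + R(S(14))) = (-29629 + 2674)*(37070 + 1) = -26955*37071 = -999248805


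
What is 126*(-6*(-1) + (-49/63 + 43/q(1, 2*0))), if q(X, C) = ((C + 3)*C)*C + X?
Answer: 6076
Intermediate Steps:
q(X, C) = X + C²*(3 + C) (q(X, C) = ((3 + C)*C)*C + X = (C*(3 + C))*C + X = C²*(3 + C) + X = X + C²*(3 + C))
126*(-6*(-1) + (-49/63 + 43/q(1, 2*0))) = 126*(-6*(-1) + (-49/63 + 43/(1 + (2*0)³ + 3*(2*0)²))) = 126*(6 + (-49*1/63 + 43/(1 + 0³ + 3*0²))) = 126*(6 + (-7/9 + 43/(1 + 0 + 3*0))) = 126*(6 + (-7/9 + 43/(1 + 0 + 0))) = 126*(6 + (-7/9 + 43/1)) = 126*(6 + (-7/9 + 43*1)) = 126*(6 + (-7/9 + 43)) = 126*(6 + 380/9) = 126*(434/9) = 6076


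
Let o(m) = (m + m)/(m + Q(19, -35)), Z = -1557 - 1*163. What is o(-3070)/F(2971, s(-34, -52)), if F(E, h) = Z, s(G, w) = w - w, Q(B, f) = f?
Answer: -307/267030 ≈ -0.0011497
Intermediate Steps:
s(G, w) = 0
Z = -1720 (Z = -1557 - 163 = -1720)
F(E, h) = -1720
o(m) = 2*m/(-35 + m) (o(m) = (m + m)/(m - 35) = (2*m)/(-35 + m) = 2*m/(-35 + m))
o(-3070)/F(2971, s(-34, -52)) = (2*(-3070)/(-35 - 3070))/(-1720) = (2*(-3070)/(-3105))*(-1/1720) = (2*(-3070)*(-1/3105))*(-1/1720) = (1228/621)*(-1/1720) = -307/267030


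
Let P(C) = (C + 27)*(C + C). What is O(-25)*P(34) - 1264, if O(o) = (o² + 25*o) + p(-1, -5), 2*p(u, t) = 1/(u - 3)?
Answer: -3565/2 ≈ -1782.5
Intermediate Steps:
p(u, t) = 1/(2*(-3 + u)) (p(u, t) = 1/(2*(u - 3)) = 1/(2*(-3 + u)))
O(o) = -⅛ + o² + 25*o (O(o) = (o² + 25*o) + 1/(2*(-3 - 1)) = (o² + 25*o) + (½)/(-4) = (o² + 25*o) + (½)*(-¼) = (o² + 25*o) - ⅛ = -⅛ + o² + 25*o)
P(C) = 2*C*(27 + C) (P(C) = (27 + C)*(2*C) = 2*C*(27 + C))
O(-25)*P(34) - 1264 = (-⅛ + (-25)² + 25*(-25))*(2*34*(27 + 34)) - 1264 = (-⅛ + 625 - 625)*(2*34*61) - 1264 = -⅛*4148 - 1264 = -1037/2 - 1264 = -3565/2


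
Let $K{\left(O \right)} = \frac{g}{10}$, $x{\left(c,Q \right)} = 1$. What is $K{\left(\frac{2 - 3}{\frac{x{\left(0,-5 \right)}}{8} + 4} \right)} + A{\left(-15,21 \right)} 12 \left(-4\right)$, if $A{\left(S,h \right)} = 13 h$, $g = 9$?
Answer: $- \frac{131031}{10} \approx -13103.0$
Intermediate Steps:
$K{\left(O \right)} = \frac{9}{10}$
$K{\left(\frac{2 - 3}{\frac{x{\left(0,-5 \right)}}{8} + 4} \right)} + A{\left(-15,21 \right)} 12 \left(-4\right) = \frac{9}{10} + 13 \cdot 21 \cdot 12 \left(-4\right) = \frac{9}{10} + 273 \left(-48\right) = \frac{9}{10} - 13104 = - \frac{131031}{10}$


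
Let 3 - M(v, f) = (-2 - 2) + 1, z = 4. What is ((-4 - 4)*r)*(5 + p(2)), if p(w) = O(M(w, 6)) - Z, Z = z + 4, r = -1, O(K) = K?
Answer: 24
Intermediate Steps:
M(v, f) = 6 (M(v, f) = 3 - ((-2 - 2) + 1) = 3 - (-4 + 1) = 3 - 1*(-3) = 3 + 3 = 6)
Z = 8 (Z = 4 + 4 = 8)
p(w) = -2 (p(w) = 6 - 1*8 = 6 - 8 = -2)
((-4 - 4)*r)*(5 + p(2)) = ((-4 - 4)*(-1))*(5 - 2) = -8*(-1)*3 = 8*3 = 24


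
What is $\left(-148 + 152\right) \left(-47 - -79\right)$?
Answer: $128$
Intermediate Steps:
$\left(-148 + 152\right) \left(-47 - -79\right) = 4 \left(-47 + 79\right) = 4 \cdot 32 = 128$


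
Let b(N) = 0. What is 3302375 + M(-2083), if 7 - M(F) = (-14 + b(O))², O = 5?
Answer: 3302186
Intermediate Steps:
M(F) = -189 (M(F) = 7 - (-14 + 0)² = 7 - 1*(-14)² = 7 - 1*196 = 7 - 196 = -189)
3302375 + M(-2083) = 3302375 - 189 = 3302186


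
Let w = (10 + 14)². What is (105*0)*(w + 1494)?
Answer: 0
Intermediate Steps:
w = 576 (w = 24² = 576)
(105*0)*(w + 1494) = (105*0)*(576 + 1494) = 0*2070 = 0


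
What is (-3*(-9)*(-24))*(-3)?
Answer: 1944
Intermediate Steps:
(-3*(-9)*(-24))*(-3) = (27*(-24))*(-3) = -648*(-3) = 1944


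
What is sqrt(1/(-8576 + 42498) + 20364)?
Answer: sqrt(23432897272498)/33922 ≈ 142.70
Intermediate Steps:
sqrt(1/(-8576 + 42498) + 20364) = sqrt(1/33922 + 20364) = sqrt(690787609/33922) = sqrt(23432897272498)/33922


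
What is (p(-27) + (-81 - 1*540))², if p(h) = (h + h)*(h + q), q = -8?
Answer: 1610361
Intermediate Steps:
p(h) = 2*h*(-8 + h) (p(h) = (h + h)*(h - 8) = (2*h)*(-8 + h) = 2*h*(-8 + h))
(p(-27) + (-81 - 1*540))² = (2*(-27)*(-8 - 27) + (-81 - 1*540))² = (2*(-27)*(-35) + (-81 - 540))² = (1890 - 621)² = 1269² = 1610361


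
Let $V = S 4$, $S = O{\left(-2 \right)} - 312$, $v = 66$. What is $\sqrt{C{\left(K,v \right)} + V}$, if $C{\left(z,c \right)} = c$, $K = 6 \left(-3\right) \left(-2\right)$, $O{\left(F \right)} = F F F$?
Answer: $i \sqrt{1214} \approx 34.843 i$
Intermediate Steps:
$O{\left(F \right)} = F^{3}$ ($O{\left(F \right)} = F^{2} F = F^{3}$)
$S = -320$ ($S = \left(-2\right)^{3} - 312 = -8 - 312 = -320$)
$K = 36$ ($K = \left(-18\right) \left(-2\right) = 36$)
$V = -1280$ ($V = \left(-320\right) 4 = -1280$)
$\sqrt{C{\left(K,v \right)} + V} = \sqrt{66 - 1280} = \sqrt{-1214} = i \sqrt{1214}$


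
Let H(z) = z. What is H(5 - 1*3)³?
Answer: 8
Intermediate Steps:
H(5 - 1*3)³ = (5 - 1*3)³ = (5 - 3)³ = 2³ = 8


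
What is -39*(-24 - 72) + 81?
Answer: 3825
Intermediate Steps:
-39*(-24 - 72) + 81 = -39*(-96) + 81 = 3744 + 81 = 3825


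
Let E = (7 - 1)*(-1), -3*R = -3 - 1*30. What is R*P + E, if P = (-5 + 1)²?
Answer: 170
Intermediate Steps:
R = 11 (R = -(-3 - 1*30)/3 = -(-3 - 30)/3 = -⅓*(-33) = 11)
E = -6 (E = 6*(-1) = -6)
P = 16 (P = (-4)² = 16)
R*P + E = 11*16 - 6 = 176 - 6 = 170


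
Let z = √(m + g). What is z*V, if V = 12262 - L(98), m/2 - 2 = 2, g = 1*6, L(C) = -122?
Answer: 12384*√14 ≈ 46337.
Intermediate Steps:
g = 6
m = 8 (m = 4 + 2*2 = 4 + 4 = 8)
z = √14 (z = √(8 + 6) = √14 ≈ 3.7417)
V = 12384 (V = 12262 - 1*(-122) = 12262 + 122 = 12384)
z*V = √14*12384 = 12384*√14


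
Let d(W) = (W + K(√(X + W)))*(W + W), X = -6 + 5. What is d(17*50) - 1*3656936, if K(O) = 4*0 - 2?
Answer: -2215336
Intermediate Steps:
X = -1
K(O) = -2 (K(O) = 0 - 2 = -2)
d(W) = 2*W*(-2 + W) (d(W) = (W - 2)*(W + W) = (-2 + W)*(2*W) = 2*W*(-2 + W))
d(17*50) - 1*3656936 = 2*(17*50)*(-2 + 17*50) - 1*3656936 = 2*850*(-2 + 850) - 3656936 = 2*850*848 - 3656936 = 1441600 - 3656936 = -2215336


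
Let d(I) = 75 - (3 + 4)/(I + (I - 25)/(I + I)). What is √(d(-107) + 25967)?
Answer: √3374340492805/11383 ≈ 161.38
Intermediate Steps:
d(I) = 75 - 7/(I + (-25 + I)/(2*I)) (d(I) = 75 - 7/(I + (-25 + I)/((2*I))) = 75 - 7/(I + (-25 + I)*(1/(2*I))) = 75 - 7/(I + (-25 + I)/(2*I)))
√(d(-107) + 25967) = √((-1875 + 61*(-107) + 150*(-107)²)/(-25 - 107 + 2*(-107)²) + 25967) = √((-1875 - 6527 + 150*11449)/(-25 - 107 + 2*11449) + 25967) = √((-1875 - 6527 + 1717350)/(-25 - 107 + 22898) + 25967) = √(1708948/22766 + 25967) = √((1/22766)*1708948 + 25967) = √(854474/11383 + 25967) = √(296436835/11383) = √3374340492805/11383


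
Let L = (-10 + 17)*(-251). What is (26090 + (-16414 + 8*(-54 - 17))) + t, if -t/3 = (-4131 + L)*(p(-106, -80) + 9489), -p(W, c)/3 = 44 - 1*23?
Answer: 166509972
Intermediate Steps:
p(W, c) = -63 (p(W, c) = -3*(44 - 1*23) = -3*(44 - 23) = -3*21 = -63)
L = -1757 (L = 7*(-251) = -1757)
t = 166500864 (t = -3*(-4131 - 1757)*(-63 + 9489) = -(-17664)*9426 = -3*(-55500288) = 166500864)
(26090 + (-16414 + 8*(-54 - 17))) + t = (26090 + (-16414 + 8*(-54 - 17))) + 166500864 = (26090 + (-16414 + 8*(-71))) + 166500864 = (26090 + (-16414 - 568)) + 166500864 = (26090 - 16982) + 166500864 = 9108 + 166500864 = 166509972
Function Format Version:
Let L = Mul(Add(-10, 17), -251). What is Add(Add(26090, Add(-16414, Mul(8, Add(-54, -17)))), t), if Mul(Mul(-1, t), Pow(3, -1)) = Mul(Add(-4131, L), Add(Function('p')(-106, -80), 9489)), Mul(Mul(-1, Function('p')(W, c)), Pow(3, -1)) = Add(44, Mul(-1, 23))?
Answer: 166509972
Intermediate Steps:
Function('p')(W, c) = -63 (Function('p')(W, c) = Mul(-3, Add(44, Mul(-1, 23))) = Mul(-3, Add(44, -23)) = Mul(-3, 21) = -63)
L = -1757 (L = Mul(7, -251) = -1757)
t = 166500864 (t = Mul(-3, Mul(Add(-4131, -1757), Add(-63, 9489))) = Mul(-3, Mul(-5888, 9426)) = Mul(-3, -55500288) = 166500864)
Add(Add(26090, Add(-16414, Mul(8, Add(-54, -17)))), t) = Add(Add(26090, Add(-16414, Mul(8, Add(-54, -17)))), 166500864) = Add(Add(26090, Add(-16414, Mul(8, -71))), 166500864) = Add(Add(26090, Add(-16414, -568)), 166500864) = Add(Add(26090, -16982), 166500864) = Add(9108, 166500864) = 166509972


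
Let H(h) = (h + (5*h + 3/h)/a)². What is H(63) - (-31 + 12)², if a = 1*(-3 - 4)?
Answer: -804824/21609 ≈ -37.245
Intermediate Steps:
a = -7 (a = 1*(-7) = -7)
H(h) = (-3/(7*h) + 2*h/7)² (H(h) = (h + (5*h + 3/h)/(-7))² = (h + (3/h + 5*h)*(-⅐))² = (h + (-5*h/7 - 3/(7*h)))² = (-3/(7*h) + 2*h/7)²)
H(63) - (-31 + 12)² = (1/49)*(3 - 2*63²)²/63² - (-31 + 12)² = (1/49)*(1/3969)*(3 - 2*3969)² - 1*(-19)² = (1/49)*(1/3969)*(3 - 7938)² - 1*361 = (1/49)*(1/3969)*(-7935)² - 361 = (1/49)*(1/3969)*62964225 - 361 = 6996025/21609 - 361 = -804824/21609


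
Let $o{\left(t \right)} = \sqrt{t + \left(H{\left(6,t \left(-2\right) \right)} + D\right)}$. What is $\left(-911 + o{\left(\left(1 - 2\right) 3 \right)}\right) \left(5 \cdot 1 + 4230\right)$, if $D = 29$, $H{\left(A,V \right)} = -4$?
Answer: $-3858085 + 4235 \sqrt{22} \approx -3.8382 \cdot 10^{6}$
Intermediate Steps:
$o{\left(t \right)} = \sqrt{25 + t}$ ($o{\left(t \right)} = \sqrt{t + \left(-4 + 29\right)} = \sqrt{t + 25} = \sqrt{25 + t}$)
$\left(-911 + o{\left(\left(1 - 2\right) 3 \right)}\right) \left(5 \cdot 1 + 4230\right) = \left(-911 + \sqrt{25 + \left(1 - 2\right) 3}\right) \left(5 \cdot 1 + 4230\right) = \left(-911 + \sqrt{25 - 3}\right) \left(5 + 4230\right) = \left(-911 + \sqrt{25 - 3}\right) 4235 = \left(-911 + \sqrt{22}\right) 4235 = -3858085 + 4235 \sqrt{22}$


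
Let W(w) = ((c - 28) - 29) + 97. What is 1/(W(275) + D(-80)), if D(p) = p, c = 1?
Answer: -1/39 ≈ -0.025641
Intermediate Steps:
W(w) = 41 (W(w) = ((1 - 28) - 29) + 97 = (-27 - 29) + 97 = -56 + 97 = 41)
1/(W(275) + D(-80)) = 1/(41 - 80) = 1/(-39) = -1/39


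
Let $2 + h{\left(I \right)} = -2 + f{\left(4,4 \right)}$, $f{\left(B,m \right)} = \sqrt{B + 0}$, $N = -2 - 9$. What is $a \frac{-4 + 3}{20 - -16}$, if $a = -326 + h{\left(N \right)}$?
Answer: $\frac{82}{9} \approx 9.1111$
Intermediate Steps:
$N = -11$ ($N = -2 - 9 = -11$)
$f{\left(B,m \right)} = \sqrt{B}$
$h{\left(I \right)} = -2$ ($h{\left(I \right)} = -2 - \left(2 - \sqrt{4}\right) = -2 + \left(-2 + 2\right) = -2 + 0 = -2$)
$a = -328$ ($a = -326 - 2 = -328$)
$a \frac{-4 + 3}{20 - -16} = - 328 \frac{-4 + 3}{20 - -16} = - 328 \left(- \frac{1}{20 + 16}\right) = - 328 \left(- \frac{1}{36}\right) = - 328 \left(\left(-1\right) \frac{1}{36}\right) = \left(-328\right) \left(- \frac{1}{36}\right) = \frac{82}{9}$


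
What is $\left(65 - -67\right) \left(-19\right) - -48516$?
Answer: $46008$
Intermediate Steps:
$\left(65 - -67\right) \left(-19\right) - -48516 = \left(65 + 67\right) \left(-19\right) + 48516 = 132 \left(-19\right) + 48516 = -2508 + 48516 = 46008$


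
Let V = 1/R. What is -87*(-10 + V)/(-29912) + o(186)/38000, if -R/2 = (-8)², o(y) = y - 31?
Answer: -45519149/1818649600 ≈ -0.025029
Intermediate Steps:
o(y) = -31 + y
R = -128 (R = -2*(-8)² = -2*64 = -128)
V = -1/128 (V = 1/(-128) = -1/128 ≈ -0.0078125)
-87*(-10 + V)/(-29912) + o(186)/38000 = -87*(-10 - 1/128)/(-29912) + (-31 + 186)/38000 = -87*(-1281/128)*(-1/29912) + 155*(1/38000) = (111447/128)*(-1/29912) + 31/7600 = -111447/3828736 + 31/7600 = -45519149/1818649600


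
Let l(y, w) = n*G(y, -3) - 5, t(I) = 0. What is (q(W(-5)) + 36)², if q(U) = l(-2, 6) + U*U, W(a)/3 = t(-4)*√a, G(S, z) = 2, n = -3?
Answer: 625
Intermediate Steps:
W(a) = 0 (W(a) = 3*(0*√a) = 3*0 = 0)
l(y, w) = -11 (l(y, w) = -3*2 - 5 = -6 - 5 = -11)
q(U) = -11 + U² (q(U) = -11 + U*U = -11 + U²)
(q(W(-5)) + 36)² = ((-11 + 0²) + 36)² = ((-11 + 0) + 36)² = (-11 + 36)² = 25² = 625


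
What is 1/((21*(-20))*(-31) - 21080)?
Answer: -1/8060 ≈ -0.00012407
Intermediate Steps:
1/((21*(-20))*(-31) - 21080) = 1/(-420*(-31) - 21080) = 1/(13020 - 21080) = 1/(-8060) = -1/8060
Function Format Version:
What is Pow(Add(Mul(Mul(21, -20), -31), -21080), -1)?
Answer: Rational(-1, 8060) ≈ -0.00012407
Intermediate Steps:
Pow(Add(Mul(Mul(21, -20), -31), -21080), -1) = Pow(Add(Mul(-420, -31), -21080), -1) = Pow(Add(13020, -21080), -1) = Pow(-8060, -1) = Rational(-1, 8060)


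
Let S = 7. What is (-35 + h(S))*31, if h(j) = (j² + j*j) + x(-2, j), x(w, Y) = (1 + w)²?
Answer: 1984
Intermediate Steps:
h(j) = 1 + 2*j² (h(j) = (j² + j*j) + (1 - 2)² = (j² + j²) + (-1)² = 2*j² + 1 = 1 + 2*j²)
(-35 + h(S))*31 = (-35 + (1 + 2*7²))*31 = (-35 + (1 + 2*49))*31 = (-35 + (1 + 98))*31 = (-35 + 99)*31 = 64*31 = 1984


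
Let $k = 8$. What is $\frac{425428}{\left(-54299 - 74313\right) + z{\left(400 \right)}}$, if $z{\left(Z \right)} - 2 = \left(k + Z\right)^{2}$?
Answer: $\frac{212714}{18927} \approx 11.239$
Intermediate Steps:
$z{\left(Z \right)} = 2 + \left(8 + Z\right)^{2}$
$\frac{425428}{\left(-54299 - 74313\right) + z{\left(400 \right)}} = \frac{425428}{\left(-54299 - 74313\right) + \left(2 + \left(8 + 400\right)^{2}\right)} = \frac{425428}{-128612 + \left(2 + 408^{2}\right)} = \frac{425428}{-128612 + \left(2 + 166464\right)} = \frac{425428}{-128612 + 166466} = \frac{425428}{37854} = 425428 \cdot \frac{1}{37854} = \frac{212714}{18927}$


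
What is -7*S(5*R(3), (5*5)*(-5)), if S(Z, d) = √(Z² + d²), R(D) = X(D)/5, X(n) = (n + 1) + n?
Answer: -7*√15674 ≈ -876.37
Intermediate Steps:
X(n) = 1 + 2*n (X(n) = (1 + n) + n = 1 + 2*n)
R(D) = ⅕ + 2*D/5 (R(D) = (1 + 2*D)/5 = (1 + 2*D)*(⅕) = ⅕ + 2*D/5)
-7*S(5*R(3), (5*5)*(-5)) = -7*√((5*(⅕ + (⅖)*3))² + ((5*5)*(-5))²) = -7*√((5*(⅕ + 6/5))² + (25*(-5))²) = -7*√((5*(7/5))² + (-125)²) = -7*√(7² + 15625) = -7*√(49 + 15625) = -7*√15674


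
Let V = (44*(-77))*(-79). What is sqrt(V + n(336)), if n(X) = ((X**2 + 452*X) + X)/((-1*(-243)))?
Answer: 2*sqrt(5442045)/9 ≈ 518.40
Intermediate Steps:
V = 267652 (V = -3388*(-79) = 267652)
n(X) = X**2/243 + 151*X/81 (n(X) = (X**2 + 453*X)/243 = (X**2 + 453*X)*(1/243) = X**2/243 + 151*X/81)
sqrt(V + n(336)) = sqrt(267652 + (1/243)*336*(453 + 336)) = sqrt(267652 + (1/243)*336*789) = sqrt(267652 + 29456/27) = sqrt(7256060/27) = 2*sqrt(5442045)/9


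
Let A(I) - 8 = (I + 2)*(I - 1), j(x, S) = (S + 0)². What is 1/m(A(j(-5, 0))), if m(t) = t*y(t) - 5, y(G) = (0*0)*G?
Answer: -⅕ ≈ -0.20000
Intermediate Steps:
j(x, S) = S²
A(I) = 8 + (-1 + I)*(2 + I) (A(I) = 8 + (I + 2)*(I - 1) = 8 + (2 + I)*(-1 + I) = 8 + (-1 + I)*(2 + I))
y(G) = 0 (y(G) = 0*G = 0)
m(t) = -5 (m(t) = t*0 - 5 = 0 - 5 = -5)
1/m(A(j(-5, 0))) = 1/(-5) = -⅕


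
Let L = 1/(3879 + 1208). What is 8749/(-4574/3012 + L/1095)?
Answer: -8154864246490/1415466061 ≈ -5761.3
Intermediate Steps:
L = 1/5087 ≈ 0.00019658
8749/(-4574/3012 + L/1095) = 8749/(-4574/3012 + (1/5087)/1095) = 8749/(-4574*1/3012 + (1/5087)*(1/1095)) = 8749/(-2287/1506 + 1/5570265) = 8749/(-1415466061/932091010) = 8749*(-932091010/1415466061) = -8154864246490/1415466061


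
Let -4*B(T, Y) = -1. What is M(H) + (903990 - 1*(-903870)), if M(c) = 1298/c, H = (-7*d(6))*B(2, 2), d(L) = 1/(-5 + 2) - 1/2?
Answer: 63306252/35 ≈ 1.8088e+6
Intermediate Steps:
B(T, Y) = 1/4 (B(T, Y) = -1/4*(-1) = 1/4)
d(L) = -5/6 (d(L) = 1/(-3) - 1*1/2 = 1*(-1/3) - 1/2 = -1/3 - 1/2 = -5/6)
H = 35/24 (H = -7*(-5/6)*(1/4) = (35/6)*(1/4) = 35/24 ≈ 1.4583)
M(H) + (903990 - 1*(-903870)) = 1298/(35/24) + (903990 - 1*(-903870)) = 1298*(24/35) + (903990 + 903870) = 31152/35 + 1807860 = 63306252/35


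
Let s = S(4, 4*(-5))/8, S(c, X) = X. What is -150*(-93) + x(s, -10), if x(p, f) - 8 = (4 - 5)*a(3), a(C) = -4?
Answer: 13962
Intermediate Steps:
s = -5/2 (s = (4*(-5))/8 = -20*1/8 = -5/2 ≈ -2.5000)
x(p, f) = 12 (x(p, f) = 8 + (4 - 5)*(-4) = 8 - 1*(-4) = 8 + 4 = 12)
-150*(-93) + x(s, -10) = -150*(-93) + 12 = 13950 + 12 = 13962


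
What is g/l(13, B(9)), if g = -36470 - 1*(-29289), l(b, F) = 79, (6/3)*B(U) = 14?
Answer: -7181/79 ≈ -90.899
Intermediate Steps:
B(U) = 7 (B(U) = (½)*14 = 7)
g = -7181 (g = -36470 + 29289 = -7181)
g/l(13, B(9)) = -7181/79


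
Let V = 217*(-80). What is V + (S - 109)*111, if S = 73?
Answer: -21356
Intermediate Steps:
V = -17360
V + (S - 109)*111 = -17360 + (73 - 109)*111 = -17360 - 36*111 = -17360 - 3996 = -21356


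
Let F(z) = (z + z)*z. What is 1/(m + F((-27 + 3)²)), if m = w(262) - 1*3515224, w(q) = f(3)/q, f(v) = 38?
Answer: -131/373569013 ≈ -3.5067e-7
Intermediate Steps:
w(q) = 38/q
F(z) = 2*z² (F(z) = (2*z)*z = 2*z²)
m = -460494325/131 (m = 38/262 - 1*3515224 = 38*(1/262) - 3515224 = 19/131 - 3515224 = -460494325/131 ≈ -3.5152e+6)
1/(m + F((-27 + 3)²)) = 1/(-460494325/131 + 2*((-27 + 3)²)²) = 1/(-460494325/131 + 2*((-24)²)²) = 1/(-460494325/131 + 2*576²) = 1/(-460494325/131 + 2*331776) = 1/(-460494325/131 + 663552) = 1/(-373569013/131) = -131/373569013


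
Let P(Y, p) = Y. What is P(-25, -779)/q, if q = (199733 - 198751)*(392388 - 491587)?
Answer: 25/97413418 ≈ 2.5664e-7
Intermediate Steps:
q = -97413418 (q = 982*(-99199) = -97413418)
P(-25, -779)/q = -25/(-97413418) = -25*(-1/97413418) = 25/97413418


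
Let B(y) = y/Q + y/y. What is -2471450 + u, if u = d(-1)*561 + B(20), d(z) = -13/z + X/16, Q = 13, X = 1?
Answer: -512536835/208 ≈ -2.4641e+6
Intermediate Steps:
d(z) = 1/16 - 13/z (d(z) = -13/z + 1/16 = 1/16 - 13/z)
B(y) = 1 + y/13 (B(y) = y/13 + y/y = y*(1/13) + 1 = y/13 + 1 = 1 + y/13)
u = 1524765/208 (u = ((1/16)*(-208 - 1)/(-1))*561 + (1 + (1/13)*20) = ((1/16)*(-1)*(-209))*561 + (1 + 20/13) = (209/16)*561 + 33/13 = 117249/16 + 33/13 = 1524765/208 ≈ 7330.6)
-2471450 + u = -2471450 + 1524765/208 = -512536835/208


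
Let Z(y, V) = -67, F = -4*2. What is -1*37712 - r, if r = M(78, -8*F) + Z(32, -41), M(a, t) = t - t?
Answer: -37645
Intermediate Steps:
F = -8
M(a, t) = 0
r = -67 (r = 0 - 67 = -67)
-1*37712 - r = -1*37712 - 1*(-67) = -37712 + 67 = -37645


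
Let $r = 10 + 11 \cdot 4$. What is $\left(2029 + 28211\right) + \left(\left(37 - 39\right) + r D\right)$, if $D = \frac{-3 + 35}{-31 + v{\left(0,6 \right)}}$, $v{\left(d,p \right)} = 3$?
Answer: $\frac{211234}{7} \approx 30176.0$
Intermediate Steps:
$D = - \frac{8}{7}$ ($D = \frac{-3 + 35}{-31 + 3} = \frac{32}{-28} = 32 \left(- \frac{1}{28}\right) = - \frac{8}{7} \approx -1.1429$)
$r = 54$ ($r = 10 + 44 = 54$)
$\left(2029 + 28211\right) + \left(\left(37 - 39\right) + r D\right) = \left(2029 + 28211\right) + \left(\left(37 - 39\right) + 54 \left(- \frac{8}{7}\right)\right) = 30240 + \left(\left(37 - 39\right) - \frac{432}{7}\right) = 30240 - \frac{446}{7} = \frac{211234}{7}$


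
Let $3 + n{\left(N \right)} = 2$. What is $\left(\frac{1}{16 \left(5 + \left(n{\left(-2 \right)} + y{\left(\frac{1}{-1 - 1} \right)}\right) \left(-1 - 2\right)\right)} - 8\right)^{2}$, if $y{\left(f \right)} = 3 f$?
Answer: $\frac{2556801}{40000} \approx 63.92$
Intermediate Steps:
$n{\left(N \right)} = -1$ ($n{\left(N \right)} = -3 + 2 = -1$)
$\left(\frac{1}{16 \left(5 + \left(n{\left(-2 \right)} + y{\left(\frac{1}{-1 - 1} \right)}\right) \left(-1 - 2\right)\right)} - 8\right)^{2} = \left(\frac{1}{16 \left(5 + \left(-1 + \frac{3}{-1 - 1}\right) \left(-1 - 2\right)\right)} - 8\right)^{2} = \left(\frac{1}{16 \left(5 + \left(-1 + \frac{3}{-2}\right) \left(-3\right)\right)} - 8\right)^{2} = \left(\frac{1}{16 \left(5 + \left(-1 + 3 \left(- \frac{1}{2}\right)\right) \left(-3\right)\right)} - 8\right)^{2} = \left(\frac{1}{16 \left(5 + \left(-1 - \frac{3}{2}\right) \left(-3\right)\right)} - 8\right)^{2} = \left(\frac{1}{16 \left(5 - - \frac{15}{2}\right)} - 8\right)^{2} = \left(\frac{1}{16 \left(5 + \frac{15}{2}\right)} - 8\right)^{2} = \left(\frac{1}{16 \cdot \frac{25}{2}} - 8\right)^{2} = \left(\frac{1}{16} \cdot \frac{2}{25} - 8\right)^{2} = \left(\frac{1}{200} - 8\right)^{2} = \left(- \frac{1599}{200}\right)^{2} = \frac{2556801}{40000}$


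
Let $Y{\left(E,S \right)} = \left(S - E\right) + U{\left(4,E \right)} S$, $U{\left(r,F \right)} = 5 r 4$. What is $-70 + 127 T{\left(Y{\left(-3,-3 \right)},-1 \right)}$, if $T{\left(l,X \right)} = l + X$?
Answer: $-30677$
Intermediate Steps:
$U{\left(r,F \right)} = 20 r$
$Y{\left(E,S \right)} = - E + 81 S$ ($Y{\left(E,S \right)} = \left(S - E\right) + 20 \cdot 4 S = \left(S - E\right) + 80 S = - E + 81 S$)
$T{\left(l,X \right)} = X + l$
$-70 + 127 T{\left(Y{\left(-3,-3 \right)},-1 \right)} = -70 + 127 \left(-1 + \left(\left(-1\right) \left(-3\right) + 81 \left(-3\right)\right)\right) = -70 + 127 \left(-1 + \left(3 - 243\right)\right) = -70 + 127 \left(-1 - 240\right) = -70 + 127 \left(-241\right) = -70 - 30607 = -30677$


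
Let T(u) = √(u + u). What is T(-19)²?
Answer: -38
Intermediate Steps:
T(u) = √2*√u (T(u) = √(2*u) = √2*√u)
T(-19)² = (√2*√(-19))² = (√2*(I*√19))² = (I*√38)² = -38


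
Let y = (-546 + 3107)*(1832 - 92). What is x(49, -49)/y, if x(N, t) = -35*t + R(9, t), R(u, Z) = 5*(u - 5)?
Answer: 347/891228 ≈ 0.00038935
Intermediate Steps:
R(u, Z) = -25 + 5*u (R(u, Z) = 5*(-5 + u) = -25 + 5*u)
x(N, t) = 20 - 35*t (x(N, t) = -35*t + (-25 + 5*9) = -35*t + (-25 + 45) = -35*t + 20 = 20 - 35*t)
y = 4456140 (y = 2561*1740 = 4456140)
x(49, -49)/y = (20 - 35*(-49))/4456140 = (20 + 1715)*(1/4456140) = 1735*(1/4456140) = 347/891228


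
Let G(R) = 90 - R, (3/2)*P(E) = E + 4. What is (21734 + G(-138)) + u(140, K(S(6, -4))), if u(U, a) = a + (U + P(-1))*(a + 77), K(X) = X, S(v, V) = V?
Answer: 32324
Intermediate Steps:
P(E) = 8/3 + 2*E/3 (P(E) = 2*(E + 4)/3 = 2*(4 + E)/3 = 8/3 + 2*E/3)
u(U, a) = a + (2 + U)*(77 + a) (u(U, a) = a + (U + (8/3 + (⅔)*(-1)))*(a + 77) = a + (U + (8/3 - ⅔))*(77 + a) = a + (U + 2)*(77 + a) = a + (2 + U)*(77 + a))
(21734 + G(-138)) + u(140, K(S(6, -4))) = (21734 + (90 - 1*(-138))) + (154 + 3*(-4) + 77*140 + 140*(-4)) = (21734 + (90 + 138)) + (154 - 12 + 10780 - 560) = (21734 + 228) + 10362 = 21962 + 10362 = 32324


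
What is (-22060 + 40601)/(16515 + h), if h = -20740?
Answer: -18541/4225 ≈ -4.3884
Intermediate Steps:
(-22060 + 40601)/(16515 + h) = (-22060 + 40601)/(16515 - 20740) = 18541/(-4225) = 18541*(-1/4225) = -18541/4225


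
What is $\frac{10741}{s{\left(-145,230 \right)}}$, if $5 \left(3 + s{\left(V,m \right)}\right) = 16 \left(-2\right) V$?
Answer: $\frac{10741}{925} \approx 11.612$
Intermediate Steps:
$s{\left(V,m \right)} = -3 - \frac{32 V}{5}$ ($s{\left(V,m \right)} = -3 + \frac{16 \left(-2\right) V}{5} = -3 + \frac{\left(-32\right) V}{5} = -3 - \frac{32 V}{5}$)
$\frac{10741}{s{\left(-145,230 \right)}} = \frac{10741}{-3 - -928} = \frac{10741}{-3 + 928} = \frac{10741}{925}$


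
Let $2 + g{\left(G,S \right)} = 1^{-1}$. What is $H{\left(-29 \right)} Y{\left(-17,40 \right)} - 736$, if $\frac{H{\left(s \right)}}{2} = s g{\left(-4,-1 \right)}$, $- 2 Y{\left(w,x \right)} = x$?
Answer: $-1896$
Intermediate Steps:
$Y{\left(w,x \right)} = - \frac{x}{2}$
$g{\left(G,S \right)} = -1$ ($g{\left(G,S \right)} = -2 + 1^{-1} = -2 + 1 = -1$)
$H{\left(s \right)} = - 2 s$ ($H{\left(s \right)} = 2 s \left(-1\right) = 2 \left(- s\right) = - 2 s$)
$H{\left(-29 \right)} Y{\left(-17,40 \right)} - 736 = \left(-2\right) \left(-29\right) \left(\left(- \frac{1}{2}\right) 40\right) - 736 = 58 \left(-20\right) - 736 = -1160 - 736 = -1896$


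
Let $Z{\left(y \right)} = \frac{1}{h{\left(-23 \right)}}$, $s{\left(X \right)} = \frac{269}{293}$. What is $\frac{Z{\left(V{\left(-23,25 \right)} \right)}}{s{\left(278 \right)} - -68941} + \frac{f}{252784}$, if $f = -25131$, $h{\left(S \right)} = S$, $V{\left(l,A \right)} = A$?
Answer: $- \frac{5837963130739}{58721670873712} \approx -0.099418$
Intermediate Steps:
$s{\left(X \right)} = \frac{269}{293}$ ($s{\left(X \right)} = 269 \cdot \frac{1}{293} = \frac{269}{293}$)
$Z{\left(y \right)} = - \frac{1}{23}$ ($Z{\left(y \right)} = \frac{1}{-23} = - \frac{1}{23}$)
$\frac{Z{\left(V{\left(-23,25 \right)} \right)}}{s{\left(278 \right)} - -68941} + \frac{f}{252784} = - \frac{1}{23 \left(\frac{269}{293} - -68941\right)} - \frac{25131}{252784} = - \frac{1}{23 \left(\frac{269}{293} + 68941\right)} - \frac{25131}{252784} = - \frac{1}{23 \cdot \frac{20199982}{293}} - \frac{25131}{252784} = \left(- \frac{1}{23}\right) \frac{293}{20199982} - \frac{25131}{252784} = - \frac{293}{464599586} - \frac{25131}{252784} = - \frac{5837963130739}{58721670873712}$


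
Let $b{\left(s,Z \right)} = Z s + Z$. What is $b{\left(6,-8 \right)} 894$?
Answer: $-50064$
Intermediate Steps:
$b{\left(s,Z \right)} = Z + Z s$
$b{\left(6,-8 \right)} 894 = - 8 \left(1 + 6\right) 894 = \left(-8\right) 7 \cdot 894 = \left(-56\right) 894 = -50064$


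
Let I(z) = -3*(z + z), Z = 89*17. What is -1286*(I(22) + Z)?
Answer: -1775966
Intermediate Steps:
Z = 1513
I(z) = -6*z
-1286*(I(22) + Z) = -1286*(-6*22 + 1513) = -1286*(-132 + 1513) = -1286*1381 = -1775966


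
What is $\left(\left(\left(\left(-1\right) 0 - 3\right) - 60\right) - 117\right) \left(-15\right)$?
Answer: $2700$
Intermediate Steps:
$\left(\left(\left(\left(-1\right) 0 - 3\right) - 60\right) - 117\right) \left(-15\right) = \left(\left(\left(0 - 3\right) - 60\right) - 117\right) \left(-15\right) = \left(\left(-3 - 60\right) - 117\right) \left(-15\right) = \left(-63 - 117\right) \left(-15\right) = \left(-180\right) \left(-15\right) = 2700$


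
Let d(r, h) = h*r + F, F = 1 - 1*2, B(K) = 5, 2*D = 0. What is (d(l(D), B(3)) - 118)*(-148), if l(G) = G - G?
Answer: 17612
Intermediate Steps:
D = 0 (D = (½)*0 = 0)
l(G) = 0
F = -1 (F = 1 - 2 = -1)
d(r, h) = -1 + h*r (d(r, h) = h*r - 1 = -1 + h*r)
(d(l(D), B(3)) - 118)*(-148) = ((-1 + 5*0) - 118)*(-148) = ((-1 + 0) - 118)*(-148) = (-1 - 118)*(-148) = -119*(-148) = 17612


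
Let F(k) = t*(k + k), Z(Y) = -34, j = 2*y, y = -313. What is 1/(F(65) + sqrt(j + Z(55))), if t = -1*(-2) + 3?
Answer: 65/42316 - I*sqrt(165)/211580 ≈ 0.0015361 - 6.0711e-5*I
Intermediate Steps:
j = -626 (j = 2*(-313) = -626)
t = 5 (t = 2 + 3 = 5)
F(k) = 10*k (F(k) = 5*(k + k) = 5*(2*k) = 10*k)
1/(F(65) + sqrt(j + Z(55))) = 1/(10*65 + sqrt(-626 - 34)) = 1/(650 + sqrt(-660)) = 1/(650 + 2*I*sqrt(165))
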